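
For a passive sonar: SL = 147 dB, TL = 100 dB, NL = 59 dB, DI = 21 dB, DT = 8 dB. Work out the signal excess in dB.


SE = SL - TL - NL + DI - DT = 147 - 100 - 59 + 21 - 8 = 1

1 dB


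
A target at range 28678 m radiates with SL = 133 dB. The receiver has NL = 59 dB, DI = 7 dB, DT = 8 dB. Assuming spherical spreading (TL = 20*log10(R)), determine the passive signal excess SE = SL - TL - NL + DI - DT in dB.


-16.15 dB


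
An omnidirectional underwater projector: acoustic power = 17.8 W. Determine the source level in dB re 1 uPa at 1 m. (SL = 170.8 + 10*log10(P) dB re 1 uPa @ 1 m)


SL = 170.8 + 10*log10(17.8) = 170.8 + 12.5 = 183.3

183.3 dB


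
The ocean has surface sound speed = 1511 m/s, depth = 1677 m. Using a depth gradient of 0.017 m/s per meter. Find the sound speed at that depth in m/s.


c = 1511 + 0.017 * 1677 = 1539.509

1539.509 m/s


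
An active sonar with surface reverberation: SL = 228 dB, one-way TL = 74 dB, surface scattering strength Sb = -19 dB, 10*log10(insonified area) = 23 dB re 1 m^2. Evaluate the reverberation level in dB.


RL = SL - 2*TL + Sb + 10*log10(A) = 228 - 2*74 + (-19) + 23 = 84

84 dB


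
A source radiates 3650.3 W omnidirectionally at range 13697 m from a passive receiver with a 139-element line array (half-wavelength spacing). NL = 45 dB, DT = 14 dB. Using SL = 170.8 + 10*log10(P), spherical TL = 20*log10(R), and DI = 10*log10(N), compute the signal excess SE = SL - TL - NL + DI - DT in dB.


86.12 dB


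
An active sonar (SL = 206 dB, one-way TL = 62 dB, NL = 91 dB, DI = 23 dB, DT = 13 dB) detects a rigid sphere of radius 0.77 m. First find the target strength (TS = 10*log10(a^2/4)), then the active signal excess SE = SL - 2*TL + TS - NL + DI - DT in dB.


Step 1: TS = 10*log10(0.77^2/4) = -8.29 dB
Step 2: SE = SL - 2*TL + TS - NL + DI - DT = 206 - 2*62 + (-8.29) - 91 + 23 - 13 = -7.29

-7.29 dB


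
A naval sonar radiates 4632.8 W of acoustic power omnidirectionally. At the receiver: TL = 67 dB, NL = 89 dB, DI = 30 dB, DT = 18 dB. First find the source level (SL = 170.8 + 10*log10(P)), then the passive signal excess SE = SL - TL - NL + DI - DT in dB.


Step 1: SL = 170.8 + 10*log10(4632.8) = 207.46 dB
Step 2: SE = SL - TL - NL + DI - DT = 207.46 - 67 - 89 + 30 - 18 = 63.46

63.46 dB


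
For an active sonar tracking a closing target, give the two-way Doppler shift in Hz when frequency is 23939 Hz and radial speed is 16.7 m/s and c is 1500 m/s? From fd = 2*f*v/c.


fd = 2*f*v/c = 2 * 23939 * 16.7 / 1500 = 533.04

533.04 Hz


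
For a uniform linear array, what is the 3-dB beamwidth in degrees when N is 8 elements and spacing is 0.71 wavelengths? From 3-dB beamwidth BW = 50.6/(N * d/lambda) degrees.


BW = 50.6 / (8 * 0.71) = 50.6 / 5.68 = 8.91

8.91 deg


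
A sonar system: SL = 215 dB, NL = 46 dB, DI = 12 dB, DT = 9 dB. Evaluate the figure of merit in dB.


FOM = SL - NL + DI - DT = 215 - 46 + 12 - 9 = 172

172 dB


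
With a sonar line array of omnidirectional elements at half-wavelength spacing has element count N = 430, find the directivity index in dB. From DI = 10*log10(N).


DI = 10*log10(430) = 26.33

26.33 dB


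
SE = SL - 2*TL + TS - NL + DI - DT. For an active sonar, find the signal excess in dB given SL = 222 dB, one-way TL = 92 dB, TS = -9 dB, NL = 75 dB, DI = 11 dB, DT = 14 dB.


-49 dB


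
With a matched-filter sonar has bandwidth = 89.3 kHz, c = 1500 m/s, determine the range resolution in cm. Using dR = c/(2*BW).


dR = c/(2*BW) = 1500 / (2 * 89.3e3) = 0.0084 m = 0.84 cm

0.84 cm


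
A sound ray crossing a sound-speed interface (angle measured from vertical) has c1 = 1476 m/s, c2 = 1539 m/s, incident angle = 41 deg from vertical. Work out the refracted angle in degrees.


sin(theta2) = (c2/c1)*sin(theta1) = (1539/1476)*sin(41 deg) = 0.68406
theta2 = arcsin(0.68406) = 43.16

43.16 deg


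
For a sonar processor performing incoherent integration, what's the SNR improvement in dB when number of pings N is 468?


Gain = 5*log10(468) = 13.35

13.35 dB


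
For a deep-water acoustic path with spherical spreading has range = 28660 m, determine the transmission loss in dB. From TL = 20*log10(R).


89.15 dB


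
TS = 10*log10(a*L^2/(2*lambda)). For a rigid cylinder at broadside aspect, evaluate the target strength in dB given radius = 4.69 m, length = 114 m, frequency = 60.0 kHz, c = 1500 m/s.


lambda = 1500/60000 = 0.025 m
TS = 10*log10(4.69*114^2/(2*0.025)) = 60.86

60.86 dB


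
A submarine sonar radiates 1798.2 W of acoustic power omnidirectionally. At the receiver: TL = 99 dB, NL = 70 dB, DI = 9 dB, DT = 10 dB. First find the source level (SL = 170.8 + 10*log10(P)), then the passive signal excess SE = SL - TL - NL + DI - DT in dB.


Step 1: SL = 170.8 + 10*log10(1798.2) = 203.35 dB
Step 2: SE = SL - TL - NL + DI - DT = 203.35 - 99 - 70 + 9 - 10 = 33.35

33.35 dB


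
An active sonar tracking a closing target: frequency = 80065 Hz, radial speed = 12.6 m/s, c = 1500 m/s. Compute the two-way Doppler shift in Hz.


fd = 2*f*v/c = 2 * 80065 * 12.6 / 1500 = 1345.09

1345.09 Hz


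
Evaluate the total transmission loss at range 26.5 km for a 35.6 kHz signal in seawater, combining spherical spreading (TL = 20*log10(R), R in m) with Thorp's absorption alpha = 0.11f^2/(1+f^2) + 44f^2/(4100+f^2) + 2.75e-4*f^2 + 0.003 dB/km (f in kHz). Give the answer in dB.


Step 1 (Thorp): alpha = 0.11*1267.36/(1+1267.36) + 44*1267.36/(4100+1267.36) + 2.75e-4*1267.36 + 0.003 = 10.8509 dB/km
Step 2: TL_spread = 20*log10(26500) = 88.46 dB
Step 3: TL_abs = alpha*R = 10.8509 * 26.5 = 287.55 dB
Step 4: TL_total = 88.46 + 287.55 = 376.01

376.01 dB


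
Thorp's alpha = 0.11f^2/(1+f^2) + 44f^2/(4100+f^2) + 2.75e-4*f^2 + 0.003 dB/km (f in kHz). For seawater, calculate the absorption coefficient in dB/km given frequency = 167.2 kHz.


f^2 = 27955.84
alpha = 0.11*27955.84/(1+27955.84) + 44*27955.84/(4100+27955.84) + 2.75e-4*27955.84 + 0.003 = 46.173

46.173 dB/km


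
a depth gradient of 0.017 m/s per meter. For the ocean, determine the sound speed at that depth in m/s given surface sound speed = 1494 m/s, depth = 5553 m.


c = 1494 + 0.017 * 5553 = 1588.401

1588.401 m/s


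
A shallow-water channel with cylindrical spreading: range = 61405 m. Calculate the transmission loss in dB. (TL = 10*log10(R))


TL = 10*log10(61405) = 47.88

47.88 dB


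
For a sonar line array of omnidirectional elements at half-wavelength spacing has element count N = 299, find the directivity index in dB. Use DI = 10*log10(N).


24.76 dB


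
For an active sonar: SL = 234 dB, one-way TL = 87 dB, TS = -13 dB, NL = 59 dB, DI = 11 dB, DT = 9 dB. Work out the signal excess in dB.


SE = SL - 2*TL + TS - NL + DI - DT = 234 - 2*87 + (-13) - 59 + 11 - 9 = -10

-10 dB


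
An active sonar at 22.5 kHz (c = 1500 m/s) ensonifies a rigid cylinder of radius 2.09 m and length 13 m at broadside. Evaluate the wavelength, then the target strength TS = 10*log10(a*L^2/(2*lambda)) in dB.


Step 1: lambda = c/f = 1500/22500 = 0.06667 m
Step 2: TS = 10*log10(a*L^2/(2*lambda)) = 10*log10(2.09*13^2/(2*0.06667)) = 34.23

34.23 dB


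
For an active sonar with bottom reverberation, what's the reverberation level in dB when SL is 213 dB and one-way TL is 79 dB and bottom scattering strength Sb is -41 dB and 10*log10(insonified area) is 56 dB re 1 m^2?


RL = SL - 2*TL + Sb + 10*log10(A) = 213 - 2*79 + (-41) + 56 = 70

70 dB


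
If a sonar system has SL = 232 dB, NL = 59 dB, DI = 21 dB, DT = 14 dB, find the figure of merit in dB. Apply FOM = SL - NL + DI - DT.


FOM = SL - NL + DI - DT = 232 - 59 + 21 - 14 = 180

180 dB


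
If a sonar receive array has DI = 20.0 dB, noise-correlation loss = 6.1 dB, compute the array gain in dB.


AG = DI - L_corr = 20.0 - 6.1 = 13.9

13.9 dB


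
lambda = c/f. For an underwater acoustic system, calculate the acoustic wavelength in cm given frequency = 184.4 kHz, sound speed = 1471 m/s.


lambda = c/f = 1471 / 184400 = 0.008 m = 0.8 cm

0.8 cm


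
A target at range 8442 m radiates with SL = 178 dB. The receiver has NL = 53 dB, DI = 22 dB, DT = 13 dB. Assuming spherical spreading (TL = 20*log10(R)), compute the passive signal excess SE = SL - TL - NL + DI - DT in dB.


Step 1: TL = 20*log10(8442) = 78.53 dB
Step 2: SE = 178 - 78.53 - 53 + 22 - 13 = 55.47

55.47 dB


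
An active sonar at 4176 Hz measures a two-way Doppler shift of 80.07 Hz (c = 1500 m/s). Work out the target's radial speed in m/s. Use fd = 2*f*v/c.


From fd = 2*f*v/c, v = c*fd/(2*f) = 1500 * 80.07 / (2*4176) = 14.38

14.38 m/s


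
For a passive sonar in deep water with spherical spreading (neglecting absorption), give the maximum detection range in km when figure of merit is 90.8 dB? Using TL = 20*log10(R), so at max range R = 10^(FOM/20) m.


At max range FOM = TL, so 20*log10(R) = 90.8
R = 10^(90.8/20) = 34673.69 m = 34.67 km

34.67 km


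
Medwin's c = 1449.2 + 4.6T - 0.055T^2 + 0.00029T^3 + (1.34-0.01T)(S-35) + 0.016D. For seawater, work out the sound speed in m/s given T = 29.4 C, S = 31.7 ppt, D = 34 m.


1541.36 m/s


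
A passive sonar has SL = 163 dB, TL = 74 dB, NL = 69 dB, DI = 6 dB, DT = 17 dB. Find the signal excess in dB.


9 dB


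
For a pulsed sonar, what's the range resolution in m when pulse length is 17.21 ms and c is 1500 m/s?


12.9075 m


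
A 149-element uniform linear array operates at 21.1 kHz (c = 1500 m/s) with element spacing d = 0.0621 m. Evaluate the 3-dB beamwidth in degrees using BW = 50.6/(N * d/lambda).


0.39 deg


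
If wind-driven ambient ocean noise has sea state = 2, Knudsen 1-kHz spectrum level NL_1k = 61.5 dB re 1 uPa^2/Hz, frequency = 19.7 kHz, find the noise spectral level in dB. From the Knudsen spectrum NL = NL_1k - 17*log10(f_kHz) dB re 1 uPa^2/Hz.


NL = NL_1k - 17*log10(f_kHz) = 61.5 - 17*log10(19.7) = 61.5 - (22.01) = 39.49

39.49 dB


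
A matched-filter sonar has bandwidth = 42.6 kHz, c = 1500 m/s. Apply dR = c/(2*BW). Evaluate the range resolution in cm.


dR = c/(2*BW) = 1500 / (2 * 42.6e3) = 0.0176 m = 1.76 cm

1.76 cm


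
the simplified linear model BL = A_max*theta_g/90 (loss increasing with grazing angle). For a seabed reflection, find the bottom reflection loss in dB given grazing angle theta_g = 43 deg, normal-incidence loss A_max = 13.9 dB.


BL = A_max * theta_g / 90 = 13.9 * 43 / 90 = 6.64

6.64 dB


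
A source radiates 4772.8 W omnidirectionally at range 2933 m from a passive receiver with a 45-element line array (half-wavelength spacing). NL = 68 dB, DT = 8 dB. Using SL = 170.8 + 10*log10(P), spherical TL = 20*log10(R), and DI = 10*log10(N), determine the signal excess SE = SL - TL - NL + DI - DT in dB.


78.77 dB


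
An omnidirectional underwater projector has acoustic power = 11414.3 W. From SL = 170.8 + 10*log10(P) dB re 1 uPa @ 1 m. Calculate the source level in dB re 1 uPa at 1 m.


SL = 170.8 + 10*log10(11414.3) = 170.8 + 40.57 = 211.37

211.37 dB


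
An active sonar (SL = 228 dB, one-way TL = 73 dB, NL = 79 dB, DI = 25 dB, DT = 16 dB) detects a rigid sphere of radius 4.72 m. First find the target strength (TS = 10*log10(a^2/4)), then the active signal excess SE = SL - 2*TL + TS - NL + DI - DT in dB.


Step 1: TS = 10*log10(4.72^2/4) = 7.46 dB
Step 2: SE = SL - 2*TL + TS - NL + DI - DT = 228 - 2*73 + (7.46) - 79 + 25 - 16 = 19.46

19.46 dB


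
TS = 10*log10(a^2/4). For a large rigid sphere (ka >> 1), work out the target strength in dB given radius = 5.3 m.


8.46 dB


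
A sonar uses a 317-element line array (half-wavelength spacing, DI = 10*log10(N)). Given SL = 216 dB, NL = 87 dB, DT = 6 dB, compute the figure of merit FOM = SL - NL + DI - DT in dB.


Step 1: DI = 10*log10(317) = 25.01 dB
Step 2: FOM = SL - NL + DI - DT = 216 - 87 + 25.01 - 6 = 148.01

148.01 dB


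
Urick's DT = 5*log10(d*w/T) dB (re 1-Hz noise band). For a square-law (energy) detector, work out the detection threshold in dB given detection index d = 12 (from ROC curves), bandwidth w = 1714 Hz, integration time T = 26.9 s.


DT = 5*log10(d*w/T) = 5*log10(12 * 1714 / 26.9) = 5*log10(764.61) = 14.42

14.42 dB


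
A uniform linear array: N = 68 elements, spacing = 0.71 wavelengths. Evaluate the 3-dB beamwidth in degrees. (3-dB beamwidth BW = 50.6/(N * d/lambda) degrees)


1.05 deg


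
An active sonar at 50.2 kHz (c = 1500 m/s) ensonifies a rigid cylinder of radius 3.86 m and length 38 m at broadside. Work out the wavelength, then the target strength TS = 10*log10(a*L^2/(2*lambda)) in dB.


Step 1: lambda = c/f = 1500/50200 = 0.02988 m
Step 2: TS = 10*log10(a*L^2/(2*lambda)) = 10*log10(3.86*38^2/(2*0.02988)) = 49.7

49.7 dB


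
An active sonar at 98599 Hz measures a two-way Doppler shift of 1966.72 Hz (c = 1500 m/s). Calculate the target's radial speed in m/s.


14.96 m/s


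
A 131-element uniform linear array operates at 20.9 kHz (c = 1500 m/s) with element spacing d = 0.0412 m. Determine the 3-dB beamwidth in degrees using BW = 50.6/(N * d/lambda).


0.67 deg


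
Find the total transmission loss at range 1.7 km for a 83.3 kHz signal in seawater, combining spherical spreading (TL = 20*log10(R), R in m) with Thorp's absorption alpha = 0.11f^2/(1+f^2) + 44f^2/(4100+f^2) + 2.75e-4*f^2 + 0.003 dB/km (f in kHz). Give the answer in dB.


Step 1 (Thorp): alpha = 0.11*6938.89/(1+6938.89) + 44*6938.89/(4100+6938.89) + 2.75e-4*6938.89 + 0.003 = 29.679 dB/km
Step 2: TL_spread = 20*log10(1700) = 64.61 dB
Step 3: TL_abs = alpha*R = 29.679 * 1.7 = 50.45 dB
Step 4: TL_total = 64.61 + 50.45 = 115.06

115.06 dB


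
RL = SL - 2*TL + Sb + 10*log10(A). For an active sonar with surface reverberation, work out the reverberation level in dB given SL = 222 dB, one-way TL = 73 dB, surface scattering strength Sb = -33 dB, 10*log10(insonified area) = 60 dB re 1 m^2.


RL = SL - 2*TL + Sb + 10*log10(A) = 222 - 2*73 + (-33) + 60 = 103

103 dB


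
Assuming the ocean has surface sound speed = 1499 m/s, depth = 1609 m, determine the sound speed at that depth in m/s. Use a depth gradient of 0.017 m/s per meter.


c = 1499 + 0.017 * 1609 = 1526.353

1526.353 m/s


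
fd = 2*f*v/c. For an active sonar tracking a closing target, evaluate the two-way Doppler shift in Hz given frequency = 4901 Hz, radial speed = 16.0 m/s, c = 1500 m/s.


fd = 2*f*v/c = 2 * 4901 * 16.0 / 1500 = 104.55

104.55 Hz


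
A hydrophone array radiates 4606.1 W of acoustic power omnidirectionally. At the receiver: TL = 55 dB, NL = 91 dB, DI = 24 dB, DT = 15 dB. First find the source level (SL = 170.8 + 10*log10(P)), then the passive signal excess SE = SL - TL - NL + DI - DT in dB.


Step 1: SL = 170.8 + 10*log10(4606.1) = 207.43 dB
Step 2: SE = SL - TL - NL + DI - DT = 207.43 - 55 - 91 + 24 - 15 = 70.43

70.43 dB


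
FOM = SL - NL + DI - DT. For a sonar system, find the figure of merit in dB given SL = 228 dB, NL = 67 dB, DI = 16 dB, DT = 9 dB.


FOM = SL - NL + DI - DT = 228 - 67 + 16 - 9 = 168

168 dB


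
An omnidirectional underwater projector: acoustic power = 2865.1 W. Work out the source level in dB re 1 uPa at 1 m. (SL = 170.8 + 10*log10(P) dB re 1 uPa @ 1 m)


SL = 170.8 + 10*log10(2865.1) = 170.8 + 34.57 = 205.37

205.37 dB


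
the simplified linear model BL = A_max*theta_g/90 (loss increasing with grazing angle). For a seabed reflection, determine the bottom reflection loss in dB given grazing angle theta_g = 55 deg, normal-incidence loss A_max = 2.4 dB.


1.47 dB


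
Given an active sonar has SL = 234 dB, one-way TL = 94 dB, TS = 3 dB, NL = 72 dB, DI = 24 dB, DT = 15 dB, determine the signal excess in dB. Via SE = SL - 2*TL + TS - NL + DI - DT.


SE = SL - 2*TL + TS - NL + DI - DT = 234 - 2*94 + (3) - 72 + 24 - 15 = -14

-14 dB


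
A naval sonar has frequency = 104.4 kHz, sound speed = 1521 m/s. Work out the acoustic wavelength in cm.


1.46 cm


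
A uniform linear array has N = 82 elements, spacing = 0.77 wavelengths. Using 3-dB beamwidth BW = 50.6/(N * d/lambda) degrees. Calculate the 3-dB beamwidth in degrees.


BW = 50.6 / (82 * 0.77) = 50.6 / 63.14 = 0.8

0.8 deg


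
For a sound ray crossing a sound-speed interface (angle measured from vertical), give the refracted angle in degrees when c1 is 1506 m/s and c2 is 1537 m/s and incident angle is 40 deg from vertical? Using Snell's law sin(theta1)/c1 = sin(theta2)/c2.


41.0 deg


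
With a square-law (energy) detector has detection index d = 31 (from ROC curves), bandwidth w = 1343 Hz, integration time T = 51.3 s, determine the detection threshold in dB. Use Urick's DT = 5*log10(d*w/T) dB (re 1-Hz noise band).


14.55 dB


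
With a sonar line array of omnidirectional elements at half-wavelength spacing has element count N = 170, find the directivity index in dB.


22.3 dB


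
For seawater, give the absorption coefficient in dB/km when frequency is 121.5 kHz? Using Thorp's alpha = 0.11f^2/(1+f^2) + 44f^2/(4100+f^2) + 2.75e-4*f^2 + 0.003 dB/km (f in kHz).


f^2 = 14762.25
alpha = 0.11*14762.25/(1+14762.25) + 44*14762.25/(4100+14762.25) + 2.75e-4*14762.25 + 0.003 = 38.609

38.609 dB/km


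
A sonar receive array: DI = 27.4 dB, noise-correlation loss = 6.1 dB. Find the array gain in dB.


AG = DI - L_corr = 27.4 - 6.1 = 21.3

21.3 dB


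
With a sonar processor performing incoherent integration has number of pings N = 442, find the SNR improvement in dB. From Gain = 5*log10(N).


13.23 dB


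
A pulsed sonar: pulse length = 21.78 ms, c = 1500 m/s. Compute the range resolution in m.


dR = c*tau/2 = 1500 * 21.78e-3 / 2 = 16.335

16.335 m


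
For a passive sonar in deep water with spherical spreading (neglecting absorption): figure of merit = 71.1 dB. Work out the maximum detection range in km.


At max range FOM = TL, so 20*log10(R) = 71.1
R = 10^(71.1/20) = 3589.22 m = 3.59 km

3.59 km


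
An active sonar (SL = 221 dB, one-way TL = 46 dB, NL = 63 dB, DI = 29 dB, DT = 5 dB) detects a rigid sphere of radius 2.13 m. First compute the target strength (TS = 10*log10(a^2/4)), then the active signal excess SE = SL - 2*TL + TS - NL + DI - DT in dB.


Step 1: TS = 10*log10(2.13^2/4) = 0.55 dB
Step 2: SE = SL - 2*TL + TS - NL + DI - DT = 221 - 2*46 + (0.55) - 63 + 29 - 5 = 90.55

90.55 dB


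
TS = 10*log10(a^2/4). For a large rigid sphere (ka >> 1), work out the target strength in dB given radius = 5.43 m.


TS = 10*log10(5.43^2 / 4) = 10*log10(7.371225) = 8.68

8.68 dB


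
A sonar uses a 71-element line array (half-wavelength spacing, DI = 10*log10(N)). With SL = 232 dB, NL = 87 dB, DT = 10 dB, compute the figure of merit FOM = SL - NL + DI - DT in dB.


Step 1: DI = 10*log10(71) = 18.51 dB
Step 2: FOM = SL - NL + DI - DT = 232 - 87 + 18.51 - 10 = 153.51

153.51 dB


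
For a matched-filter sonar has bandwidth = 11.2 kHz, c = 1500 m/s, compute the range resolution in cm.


6.7 cm


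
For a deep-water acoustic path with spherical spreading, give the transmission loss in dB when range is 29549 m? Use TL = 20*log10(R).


89.41 dB


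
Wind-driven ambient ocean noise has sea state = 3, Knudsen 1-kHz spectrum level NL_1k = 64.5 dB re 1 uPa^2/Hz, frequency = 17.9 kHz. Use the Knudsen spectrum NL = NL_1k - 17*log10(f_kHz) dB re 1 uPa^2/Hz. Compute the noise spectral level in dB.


NL = NL_1k - 17*log10(f_kHz) = 64.5 - 17*log10(17.9) = 64.5 - (21.3) = 43.2

43.2 dB


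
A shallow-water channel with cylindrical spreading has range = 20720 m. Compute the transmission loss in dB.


43.16 dB


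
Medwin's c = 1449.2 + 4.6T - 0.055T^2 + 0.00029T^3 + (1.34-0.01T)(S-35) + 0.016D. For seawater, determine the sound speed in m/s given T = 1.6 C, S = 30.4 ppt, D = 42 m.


1451.0 m/s


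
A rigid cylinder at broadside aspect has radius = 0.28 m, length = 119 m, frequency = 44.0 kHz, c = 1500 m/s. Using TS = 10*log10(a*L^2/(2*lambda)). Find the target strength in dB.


lambda = 1500/44000 = 0.03409 m
TS = 10*log10(0.28*119^2/(2*0.03409)) = 47.65

47.65 dB


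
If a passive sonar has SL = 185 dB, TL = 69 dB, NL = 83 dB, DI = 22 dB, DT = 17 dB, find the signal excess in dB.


SE = SL - TL - NL + DI - DT = 185 - 69 - 83 + 22 - 17 = 38

38 dB


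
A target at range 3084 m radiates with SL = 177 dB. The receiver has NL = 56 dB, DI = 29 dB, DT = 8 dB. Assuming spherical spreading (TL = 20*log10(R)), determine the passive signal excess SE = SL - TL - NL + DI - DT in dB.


Step 1: TL = 20*log10(3084) = 69.78 dB
Step 2: SE = 177 - 69.78 - 56 + 29 - 8 = 72.22

72.22 dB


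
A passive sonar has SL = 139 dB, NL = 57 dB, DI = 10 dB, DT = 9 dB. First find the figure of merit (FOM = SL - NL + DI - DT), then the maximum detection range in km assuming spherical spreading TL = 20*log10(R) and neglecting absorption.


Step 1: FOM = SL - NL + DI - DT = 139 - 57 + 10 - 9 = 83 dB
Step 2: at max range FOM = TL = 20*log10(R), so R = 10^(83/20) = 14125.38 m = 14.13 km

14.13 km


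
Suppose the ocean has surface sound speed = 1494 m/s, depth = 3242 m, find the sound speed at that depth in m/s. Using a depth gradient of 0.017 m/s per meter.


c = 1494 + 0.017 * 3242 = 1549.114

1549.114 m/s


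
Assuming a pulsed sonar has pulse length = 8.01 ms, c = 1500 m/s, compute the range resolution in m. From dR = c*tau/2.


6.0075 m


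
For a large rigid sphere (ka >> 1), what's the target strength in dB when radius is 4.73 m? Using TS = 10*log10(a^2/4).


7.48 dB


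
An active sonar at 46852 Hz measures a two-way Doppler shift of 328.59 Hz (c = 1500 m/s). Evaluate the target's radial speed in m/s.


From fd = 2*f*v/c, v = c*fd/(2*f) = 1500 * 328.59 / (2*46852) = 5.26

5.26 m/s


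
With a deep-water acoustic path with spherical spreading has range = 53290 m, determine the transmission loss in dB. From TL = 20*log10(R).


94.53 dB


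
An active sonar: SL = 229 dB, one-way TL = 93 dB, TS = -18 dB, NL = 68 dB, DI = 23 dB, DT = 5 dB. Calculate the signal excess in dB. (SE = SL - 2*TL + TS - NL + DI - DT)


-25 dB


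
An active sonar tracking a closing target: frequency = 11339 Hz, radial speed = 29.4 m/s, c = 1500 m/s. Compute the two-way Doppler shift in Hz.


fd = 2*f*v/c = 2 * 11339 * 29.4 / 1500 = 444.49

444.49 Hz


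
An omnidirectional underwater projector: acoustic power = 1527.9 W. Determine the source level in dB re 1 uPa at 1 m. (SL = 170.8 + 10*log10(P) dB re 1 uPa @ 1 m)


SL = 170.8 + 10*log10(1527.9) = 170.8 + 31.84 = 202.64

202.64 dB


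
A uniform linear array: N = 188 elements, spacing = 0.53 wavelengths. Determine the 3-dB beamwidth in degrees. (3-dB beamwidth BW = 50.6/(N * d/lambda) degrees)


0.51 deg


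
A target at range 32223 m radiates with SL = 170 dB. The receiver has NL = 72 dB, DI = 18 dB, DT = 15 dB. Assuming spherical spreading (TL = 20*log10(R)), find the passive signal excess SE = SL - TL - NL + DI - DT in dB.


10.84 dB


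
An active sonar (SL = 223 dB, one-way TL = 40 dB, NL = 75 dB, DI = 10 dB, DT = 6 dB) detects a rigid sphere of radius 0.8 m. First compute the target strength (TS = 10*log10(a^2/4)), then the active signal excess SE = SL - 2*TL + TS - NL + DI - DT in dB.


Step 1: TS = 10*log10(0.8^2/4) = -7.96 dB
Step 2: SE = SL - 2*TL + TS - NL + DI - DT = 223 - 2*40 + (-7.96) - 75 + 10 - 6 = 64.04

64.04 dB


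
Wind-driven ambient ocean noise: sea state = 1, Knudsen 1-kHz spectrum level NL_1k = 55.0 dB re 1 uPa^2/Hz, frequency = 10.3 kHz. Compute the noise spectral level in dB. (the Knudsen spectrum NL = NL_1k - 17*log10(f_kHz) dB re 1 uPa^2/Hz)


37.78 dB


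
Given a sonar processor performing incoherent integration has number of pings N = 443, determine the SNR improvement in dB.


13.23 dB


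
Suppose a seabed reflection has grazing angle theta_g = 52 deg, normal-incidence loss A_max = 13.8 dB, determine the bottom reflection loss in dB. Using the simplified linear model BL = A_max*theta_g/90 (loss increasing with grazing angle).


7.97 dB


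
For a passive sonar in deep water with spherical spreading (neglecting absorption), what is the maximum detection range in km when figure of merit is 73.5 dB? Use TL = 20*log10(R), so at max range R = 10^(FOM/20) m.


At max range FOM = TL, so 20*log10(R) = 73.5
R = 10^(73.5/20) = 4731.51 m = 4.73 km

4.73 km


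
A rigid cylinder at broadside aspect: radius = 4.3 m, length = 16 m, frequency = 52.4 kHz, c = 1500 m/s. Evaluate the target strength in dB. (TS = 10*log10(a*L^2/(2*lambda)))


lambda = 1500/52400 = 0.02863 m
TS = 10*log10(4.3*16^2/(2*0.02863)) = 42.84

42.84 dB


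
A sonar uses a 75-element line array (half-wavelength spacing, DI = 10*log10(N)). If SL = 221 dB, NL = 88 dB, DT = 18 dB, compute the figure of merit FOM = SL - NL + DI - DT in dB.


Step 1: DI = 10*log10(75) = 18.75 dB
Step 2: FOM = SL - NL + DI - DT = 221 - 88 + 18.75 - 18 = 133.75

133.75 dB


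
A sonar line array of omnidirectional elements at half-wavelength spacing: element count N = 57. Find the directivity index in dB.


DI = 10*log10(57) = 17.56

17.56 dB


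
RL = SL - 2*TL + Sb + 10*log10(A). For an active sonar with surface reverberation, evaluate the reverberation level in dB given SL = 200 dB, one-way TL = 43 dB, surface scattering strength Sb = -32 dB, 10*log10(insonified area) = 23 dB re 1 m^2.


105 dB


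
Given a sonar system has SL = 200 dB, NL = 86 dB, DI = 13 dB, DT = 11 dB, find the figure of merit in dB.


FOM = SL - NL + DI - DT = 200 - 86 + 13 - 11 = 116

116 dB


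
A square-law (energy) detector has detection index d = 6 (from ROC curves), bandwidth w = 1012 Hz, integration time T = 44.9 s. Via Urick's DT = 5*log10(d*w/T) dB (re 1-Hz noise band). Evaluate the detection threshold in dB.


10.66 dB


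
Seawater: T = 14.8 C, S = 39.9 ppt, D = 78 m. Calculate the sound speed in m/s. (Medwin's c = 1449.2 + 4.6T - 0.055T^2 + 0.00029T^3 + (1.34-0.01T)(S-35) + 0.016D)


1513.26 m/s


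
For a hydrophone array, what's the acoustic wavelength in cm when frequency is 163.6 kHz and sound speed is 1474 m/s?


lambda = c/f = 1474 / 163600 = 0.009 m = 0.9 cm

0.9 cm


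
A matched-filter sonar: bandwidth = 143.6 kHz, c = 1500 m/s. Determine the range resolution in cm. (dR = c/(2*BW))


dR = c/(2*BW) = 1500 / (2 * 143.6e3) = 0.0052 m = 0.52 cm

0.52 cm


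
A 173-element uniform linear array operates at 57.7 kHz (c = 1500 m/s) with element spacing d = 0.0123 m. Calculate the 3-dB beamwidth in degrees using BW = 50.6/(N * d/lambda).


0.62 deg


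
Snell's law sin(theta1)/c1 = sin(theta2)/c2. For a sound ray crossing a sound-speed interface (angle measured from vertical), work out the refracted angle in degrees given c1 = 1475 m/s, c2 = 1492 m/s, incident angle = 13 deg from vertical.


13.15 deg


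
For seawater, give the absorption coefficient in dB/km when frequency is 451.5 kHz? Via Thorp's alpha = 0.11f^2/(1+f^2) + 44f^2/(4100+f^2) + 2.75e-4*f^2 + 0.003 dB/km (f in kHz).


f^2 = 203852.25
alpha = 0.11*203852.25/(1+203852.25) + 44*203852.25/(4100+203852.25) + 2.75e-4*203852.25 + 0.003 = 99.305

99.305 dB/km


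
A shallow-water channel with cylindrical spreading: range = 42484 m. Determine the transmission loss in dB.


TL = 10*log10(42484) = 46.28

46.28 dB


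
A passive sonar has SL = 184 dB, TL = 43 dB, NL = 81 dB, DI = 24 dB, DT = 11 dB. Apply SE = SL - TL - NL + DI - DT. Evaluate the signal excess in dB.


SE = SL - TL - NL + DI - DT = 184 - 43 - 81 + 24 - 11 = 73

73 dB


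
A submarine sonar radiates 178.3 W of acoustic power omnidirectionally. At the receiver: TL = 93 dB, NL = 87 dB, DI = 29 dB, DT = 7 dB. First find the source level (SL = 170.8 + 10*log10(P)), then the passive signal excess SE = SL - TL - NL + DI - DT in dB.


Step 1: SL = 170.8 + 10*log10(178.3) = 193.31 dB
Step 2: SE = SL - TL - NL + DI - DT = 193.31 - 93 - 87 + 29 - 7 = 35.31

35.31 dB


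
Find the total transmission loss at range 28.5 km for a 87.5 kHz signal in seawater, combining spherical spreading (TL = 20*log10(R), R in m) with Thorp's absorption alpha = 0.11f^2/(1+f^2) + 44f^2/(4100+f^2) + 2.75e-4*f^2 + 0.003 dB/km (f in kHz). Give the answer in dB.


Step 1 (Thorp): alpha = 0.11*7656.25/(1+7656.25) + 44*7656.25/(4100+7656.25) + 2.75e-4*7656.25 + 0.003 = 30.8734 dB/km
Step 2: TL_spread = 20*log10(28500) = 89.1 dB
Step 3: TL_abs = alpha*R = 30.8734 * 28.5 = 879.89 dB
Step 4: TL_total = 89.1 + 879.89 = 968.99

968.99 dB


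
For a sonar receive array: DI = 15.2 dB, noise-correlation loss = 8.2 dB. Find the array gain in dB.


7.0 dB


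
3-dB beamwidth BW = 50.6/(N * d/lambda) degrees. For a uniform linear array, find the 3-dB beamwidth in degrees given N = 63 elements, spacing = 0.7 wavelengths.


BW = 50.6 / (63 * 0.7) = 50.6 / 44.1 = 1.15

1.15 deg


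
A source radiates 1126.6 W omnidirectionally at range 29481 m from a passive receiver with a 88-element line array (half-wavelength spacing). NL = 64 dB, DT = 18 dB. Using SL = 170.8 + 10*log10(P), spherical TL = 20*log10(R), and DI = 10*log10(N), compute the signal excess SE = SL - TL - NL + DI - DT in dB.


Step 1: SL = 170.8 + 10*log10(1126.6) = 201.32 dB
Step 2: TL = 20*log10(29481) = 89.39 dB
Step 3: DI = 10*log10(88) = 19.44 dB
Step 4: SE = SL - TL - NL + DI - DT = 201.32 - 89.39 - 64 + 19.44 - 18 = 49.37

49.37 dB


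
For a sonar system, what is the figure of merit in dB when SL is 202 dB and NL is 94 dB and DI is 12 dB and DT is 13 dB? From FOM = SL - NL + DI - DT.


107 dB


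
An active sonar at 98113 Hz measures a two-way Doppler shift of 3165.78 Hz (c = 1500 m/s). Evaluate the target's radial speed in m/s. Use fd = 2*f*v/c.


24.2 m/s


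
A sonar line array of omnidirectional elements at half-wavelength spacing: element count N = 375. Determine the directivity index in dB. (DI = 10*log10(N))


25.74 dB


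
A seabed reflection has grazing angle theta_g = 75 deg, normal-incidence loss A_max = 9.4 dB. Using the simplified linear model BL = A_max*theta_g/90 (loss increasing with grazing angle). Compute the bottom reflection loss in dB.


BL = A_max * theta_g / 90 = 9.4 * 75 / 90 = 7.83

7.83 dB


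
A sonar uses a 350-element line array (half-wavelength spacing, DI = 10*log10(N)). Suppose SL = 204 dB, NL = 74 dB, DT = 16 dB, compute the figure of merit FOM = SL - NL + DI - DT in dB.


139.44 dB


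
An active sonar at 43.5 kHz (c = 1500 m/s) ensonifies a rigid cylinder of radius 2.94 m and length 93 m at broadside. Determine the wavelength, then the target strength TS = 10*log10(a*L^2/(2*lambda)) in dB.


Step 1: lambda = c/f = 1500/43500 = 0.03448 m
Step 2: TS = 10*log10(a*L^2/(2*lambda)) = 10*log10(2.94*93^2/(2*0.03448)) = 55.67

55.67 dB


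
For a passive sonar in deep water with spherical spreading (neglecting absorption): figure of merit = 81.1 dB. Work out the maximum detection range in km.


At max range FOM = TL, so 20*log10(R) = 81.1
R = 10^(81.1/20) = 11350.11 m = 11.35 km

11.35 km


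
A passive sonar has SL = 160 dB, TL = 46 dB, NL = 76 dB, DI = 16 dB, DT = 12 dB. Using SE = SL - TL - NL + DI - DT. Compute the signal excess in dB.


42 dB


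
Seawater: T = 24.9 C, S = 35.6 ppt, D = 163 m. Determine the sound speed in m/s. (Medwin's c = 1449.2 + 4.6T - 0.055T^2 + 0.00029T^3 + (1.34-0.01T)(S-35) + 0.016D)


c = 1449.2 + 4.6*24.9 - 0.055*24.9^2 + 0.00029*24.9^3 + (1.34 - 0.01*24.9)*(35.6 - 35) + 0.016*163 = 1537.38

1537.38 m/s


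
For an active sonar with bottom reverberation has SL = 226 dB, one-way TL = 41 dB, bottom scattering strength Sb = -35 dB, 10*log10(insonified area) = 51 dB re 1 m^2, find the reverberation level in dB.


RL = SL - 2*TL + Sb + 10*log10(A) = 226 - 2*41 + (-35) + 51 = 160

160 dB


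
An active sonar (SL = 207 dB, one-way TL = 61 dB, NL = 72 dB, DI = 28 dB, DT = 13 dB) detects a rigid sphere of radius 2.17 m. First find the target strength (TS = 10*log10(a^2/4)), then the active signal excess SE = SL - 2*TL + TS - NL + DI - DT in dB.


Step 1: TS = 10*log10(2.17^2/4) = 0.71 dB
Step 2: SE = SL - 2*TL + TS - NL + DI - DT = 207 - 2*61 + (0.71) - 72 + 28 - 13 = 28.71

28.71 dB


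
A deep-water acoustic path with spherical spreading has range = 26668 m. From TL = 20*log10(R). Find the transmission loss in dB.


TL = 20*log10(26668) = 88.52

88.52 dB


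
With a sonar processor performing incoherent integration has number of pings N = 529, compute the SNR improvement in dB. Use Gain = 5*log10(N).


13.62 dB


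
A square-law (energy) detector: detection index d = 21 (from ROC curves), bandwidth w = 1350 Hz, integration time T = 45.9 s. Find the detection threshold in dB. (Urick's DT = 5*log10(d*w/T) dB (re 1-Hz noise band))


13.95 dB


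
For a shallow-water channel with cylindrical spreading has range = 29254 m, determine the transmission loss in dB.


TL = 10*log10(29254) = 44.66

44.66 dB


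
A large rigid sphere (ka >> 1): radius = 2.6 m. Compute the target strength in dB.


TS = 10*log10(2.6^2 / 4) = 10*log10(1.69) = 2.28

2.28 dB


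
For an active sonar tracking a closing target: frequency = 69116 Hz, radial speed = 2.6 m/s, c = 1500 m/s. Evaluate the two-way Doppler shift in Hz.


fd = 2*f*v/c = 2 * 69116 * 2.6 / 1500 = 239.6

239.6 Hz


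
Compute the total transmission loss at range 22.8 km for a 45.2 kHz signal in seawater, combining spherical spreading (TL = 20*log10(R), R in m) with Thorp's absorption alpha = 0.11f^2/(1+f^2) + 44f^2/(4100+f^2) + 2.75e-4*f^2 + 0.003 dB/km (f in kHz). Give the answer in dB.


Step 1 (Thorp): alpha = 0.11*2043.04/(1+2043.04) + 44*2043.04/(4100+2043.04) + 2.75e-4*2043.04 + 0.003 = 15.3082 dB/km
Step 2: TL_spread = 20*log10(22800) = 87.16 dB
Step 3: TL_abs = alpha*R = 15.3082 * 22.8 = 349.03 dB
Step 4: TL_total = 87.16 + 349.03 = 436.19

436.19 dB


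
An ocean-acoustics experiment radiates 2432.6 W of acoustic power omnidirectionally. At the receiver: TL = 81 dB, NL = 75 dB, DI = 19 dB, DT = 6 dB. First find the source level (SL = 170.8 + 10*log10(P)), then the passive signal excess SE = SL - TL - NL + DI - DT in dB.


Step 1: SL = 170.8 + 10*log10(2432.6) = 204.66 dB
Step 2: SE = SL - TL - NL + DI - DT = 204.66 - 81 - 75 + 19 - 6 = 61.66

61.66 dB


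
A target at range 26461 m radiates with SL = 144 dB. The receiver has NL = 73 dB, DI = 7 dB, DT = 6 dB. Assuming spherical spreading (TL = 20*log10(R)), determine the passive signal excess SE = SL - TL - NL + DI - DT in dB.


Step 1: TL = 20*log10(26461) = 88.45 dB
Step 2: SE = 144 - 88.45 - 73 + 7 - 6 = -16.45

-16.45 dB


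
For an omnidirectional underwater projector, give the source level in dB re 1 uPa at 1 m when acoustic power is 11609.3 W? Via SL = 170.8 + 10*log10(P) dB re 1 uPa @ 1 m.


SL = 170.8 + 10*log10(11609.3) = 170.8 + 40.65 = 211.45

211.45 dB


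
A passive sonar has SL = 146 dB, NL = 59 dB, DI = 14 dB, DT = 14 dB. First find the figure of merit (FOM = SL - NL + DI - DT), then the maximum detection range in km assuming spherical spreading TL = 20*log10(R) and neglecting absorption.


Step 1: FOM = SL - NL + DI - DT = 146 - 59 + 14 - 14 = 87 dB
Step 2: at max range FOM = TL = 20*log10(R), so R = 10^(87/20) = 22387.21 m = 22.39 km

22.39 km


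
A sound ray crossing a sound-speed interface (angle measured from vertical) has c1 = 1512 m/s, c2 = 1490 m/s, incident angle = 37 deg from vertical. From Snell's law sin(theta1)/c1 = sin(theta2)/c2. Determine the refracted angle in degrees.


sin(theta2) = (c2/c1)*sin(theta1) = (1490/1512)*sin(37 deg) = 0.59306
theta2 = arcsin(0.59306) = 36.37

36.37 deg


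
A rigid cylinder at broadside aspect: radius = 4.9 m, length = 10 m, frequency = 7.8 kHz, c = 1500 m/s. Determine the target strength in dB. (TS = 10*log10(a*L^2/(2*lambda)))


lambda = 1500/7800 = 0.19231 m
TS = 10*log10(4.9*10^2/(2*0.19231)) = 31.05

31.05 dB


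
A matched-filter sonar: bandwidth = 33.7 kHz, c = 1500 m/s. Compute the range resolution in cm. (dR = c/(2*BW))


dR = c/(2*BW) = 1500 / (2 * 33.7e3) = 0.0223 m = 2.23 cm

2.23 cm


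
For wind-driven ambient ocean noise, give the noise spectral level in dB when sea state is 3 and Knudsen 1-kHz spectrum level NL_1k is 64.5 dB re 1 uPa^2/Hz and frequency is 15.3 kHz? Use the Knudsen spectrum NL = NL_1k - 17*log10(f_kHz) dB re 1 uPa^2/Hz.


NL = NL_1k - 17*log10(f_kHz) = 64.5 - 17*log10(15.3) = 64.5 - (20.14) = 44.36

44.36 dB


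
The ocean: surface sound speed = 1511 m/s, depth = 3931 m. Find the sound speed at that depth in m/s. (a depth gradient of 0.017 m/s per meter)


c = 1511 + 0.017 * 3931 = 1577.827

1577.827 m/s


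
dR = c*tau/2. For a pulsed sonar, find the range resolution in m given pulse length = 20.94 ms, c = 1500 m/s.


dR = c*tau/2 = 1500 * 20.94e-3 / 2 = 15.705

15.705 m


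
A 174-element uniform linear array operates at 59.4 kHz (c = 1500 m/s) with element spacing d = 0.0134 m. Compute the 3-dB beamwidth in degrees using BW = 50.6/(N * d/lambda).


0.55 deg


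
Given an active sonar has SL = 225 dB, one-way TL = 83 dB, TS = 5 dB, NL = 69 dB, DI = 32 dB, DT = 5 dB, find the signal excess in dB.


SE = SL - 2*TL + TS - NL + DI - DT = 225 - 2*83 + (5) - 69 + 32 - 5 = 22

22 dB


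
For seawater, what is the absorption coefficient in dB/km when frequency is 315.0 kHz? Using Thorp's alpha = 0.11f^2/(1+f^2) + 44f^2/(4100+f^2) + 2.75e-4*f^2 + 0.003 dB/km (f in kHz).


f^2 = 99225.0
alpha = 0.11*99225.0/(1+99225.0) + 44*99225.0/(4100+99225.0) + 2.75e-4*99225.0 + 0.003 = 69.654

69.654 dB/km


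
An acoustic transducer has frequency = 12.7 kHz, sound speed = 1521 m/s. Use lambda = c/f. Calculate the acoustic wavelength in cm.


lambda = c/f = 1521 / 12700 = 0.1198 m = 11.98 cm

11.98 cm


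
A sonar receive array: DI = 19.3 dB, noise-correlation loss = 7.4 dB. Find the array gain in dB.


AG = DI - L_corr = 19.3 - 7.4 = 11.9

11.9 dB


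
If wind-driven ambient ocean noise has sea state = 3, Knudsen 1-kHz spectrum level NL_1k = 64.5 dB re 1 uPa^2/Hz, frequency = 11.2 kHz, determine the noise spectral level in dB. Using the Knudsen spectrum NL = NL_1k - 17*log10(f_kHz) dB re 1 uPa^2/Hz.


NL = NL_1k - 17*log10(f_kHz) = 64.5 - 17*log10(11.2) = 64.5 - (17.84) = 46.66

46.66 dB


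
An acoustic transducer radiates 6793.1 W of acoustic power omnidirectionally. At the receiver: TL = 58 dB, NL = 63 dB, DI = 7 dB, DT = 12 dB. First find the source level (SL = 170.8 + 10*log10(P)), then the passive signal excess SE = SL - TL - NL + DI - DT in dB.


Step 1: SL = 170.8 + 10*log10(6793.1) = 209.12 dB
Step 2: SE = SL - TL - NL + DI - DT = 209.12 - 58 - 63 + 7 - 12 = 83.12

83.12 dB


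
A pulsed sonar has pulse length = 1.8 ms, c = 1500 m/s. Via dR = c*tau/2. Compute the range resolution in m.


dR = c*tau/2 = 1500 * 1.8e-3 / 2 = 1.35

1.35 m


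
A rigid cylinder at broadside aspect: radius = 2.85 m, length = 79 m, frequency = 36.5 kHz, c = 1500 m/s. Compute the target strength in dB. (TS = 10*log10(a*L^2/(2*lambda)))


lambda = 1500/36500 = 0.0411 m
TS = 10*log10(2.85*79^2/(2*0.0411)) = 53.35

53.35 dB


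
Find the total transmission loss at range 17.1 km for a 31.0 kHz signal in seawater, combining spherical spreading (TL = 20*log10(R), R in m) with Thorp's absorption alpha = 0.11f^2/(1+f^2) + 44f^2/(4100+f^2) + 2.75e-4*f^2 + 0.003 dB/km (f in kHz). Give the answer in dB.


Step 1 (Thorp): alpha = 0.11*961.0/(1+961.0) + 44*961.0/(4100+961.0) + 2.75e-4*961.0 + 0.003 = 8.732 dB/km
Step 2: TL_spread = 20*log10(17100) = 84.66 dB
Step 3: TL_abs = alpha*R = 8.732 * 17.1 = 149.32 dB
Step 4: TL_total = 84.66 + 149.32 = 233.98

233.98 dB


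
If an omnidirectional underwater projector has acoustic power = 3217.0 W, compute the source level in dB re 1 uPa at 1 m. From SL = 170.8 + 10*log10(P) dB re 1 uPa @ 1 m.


205.87 dB
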